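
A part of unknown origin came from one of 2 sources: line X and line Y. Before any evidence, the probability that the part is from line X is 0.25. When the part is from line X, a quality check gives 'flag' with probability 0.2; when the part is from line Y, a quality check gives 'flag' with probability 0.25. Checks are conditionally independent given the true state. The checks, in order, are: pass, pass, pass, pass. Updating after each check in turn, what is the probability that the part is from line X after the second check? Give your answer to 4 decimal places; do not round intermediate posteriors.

After 'pass': P(line X) = 0.8·0.2500 / (0.8·0.2500 + 0.75·0.7500) ≈ 0.2623
After 'pass': P(line X) = 0.8·0.2623 / (0.8·0.2623 + 0.75·0.7377) ≈ 0.2750

0.2750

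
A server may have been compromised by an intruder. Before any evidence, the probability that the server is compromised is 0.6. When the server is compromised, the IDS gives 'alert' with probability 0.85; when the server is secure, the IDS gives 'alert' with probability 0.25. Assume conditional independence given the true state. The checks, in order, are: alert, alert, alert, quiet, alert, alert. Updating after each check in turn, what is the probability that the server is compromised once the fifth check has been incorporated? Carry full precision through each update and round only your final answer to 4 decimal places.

0.9757

Each posterior becomes the prior for the next update.
After 'alert': P(compromised) = 0.85·0.6000 / (0.85·0.6000 + 0.25·0.4000) ≈ 0.8361
After 'alert': P(compromised) = 0.85·0.8361 / (0.85·0.8361 + 0.25·0.1639) ≈ 0.9455
After 'alert': P(compromised) = 0.85·0.9455 / (0.85·0.9455 + 0.25·0.0545) ≈ 0.9833
After 'quiet': P(compromised) = 0.15·0.9833 / (0.15·0.9833 + 0.75·0.0167) ≈ 0.9218
After 'alert': P(compromised) = 0.85·0.9218 / (0.85·0.9218 + 0.25·0.0782) ≈ 0.9757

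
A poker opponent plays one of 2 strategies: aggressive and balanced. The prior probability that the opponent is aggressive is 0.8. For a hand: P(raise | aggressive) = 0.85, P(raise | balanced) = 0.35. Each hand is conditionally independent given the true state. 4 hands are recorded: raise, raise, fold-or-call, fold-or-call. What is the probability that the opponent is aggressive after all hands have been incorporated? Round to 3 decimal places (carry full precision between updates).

0.557

After 'raise': P(aggressive) = 0.85·0.8000 / (0.85·0.8000 + 0.35·0.2000) ≈ 0.9067
After 'raise': P(aggressive) = 0.85·0.9067 / (0.85·0.9067 + 0.35·0.0933) ≈ 0.9593
After 'fold-or-call': P(aggressive) = 0.15·0.9593 / (0.15·0.9593 + 0.65·0.0407) ≈ 0.8448
After 'fold-or-call': P(aggressive) = 0.15·0.8448 / (0.15·0.8448 + 0.65·0.1552) ≈ 0.5568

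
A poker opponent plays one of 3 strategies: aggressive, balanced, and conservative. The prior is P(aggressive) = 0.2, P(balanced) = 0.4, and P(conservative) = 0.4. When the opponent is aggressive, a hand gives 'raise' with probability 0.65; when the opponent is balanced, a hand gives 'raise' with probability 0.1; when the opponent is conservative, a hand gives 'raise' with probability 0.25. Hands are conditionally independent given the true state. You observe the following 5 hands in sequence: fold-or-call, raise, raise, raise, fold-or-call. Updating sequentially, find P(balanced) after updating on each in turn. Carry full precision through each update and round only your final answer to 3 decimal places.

After 'fold-or-call': normaliser = 0.35·0.2000 + 0.9·0.4000 + 0.75·0.4000; P(aggressive) ≈ 0.0959, P(balanced) ≈ 0.4932, P(conservative) ≈ 0.4110
After 'raise': normaliser = 0.65·0.0959 + 0.1·0.4932 + 0.25·0.4110; P(aggressive) ≈ 0.2907, P(balanced) ≈ 0.2300, P(conservative) ≈ 0.4792
After 'raise': normaliser = 0.65·0.2907 + 0.1·0.2300 + 0.25·0.4792; P(aggressive) ≈ 0.5696, P(balanced) ≈ 0.0693, P(conservative) ≈ 0.3611
After 'raise': normaliser = 0.65·0.5696 + 0.1·0.0693 + 0.25·0.3611; P(aggressive) ≈ 0.7920, P(balanced) ≈ 0.0148, P(conservative) ≈ 0.1931
After 'fold-or-call': normaliser = 0.35·0.7920 + 0.9·0.0148 + 0.75·0.1931; P(aggressive) ≈ 0.6367, P(balanced) ≈ 0.0307, P(conservative) ≈ 0.3327

0.031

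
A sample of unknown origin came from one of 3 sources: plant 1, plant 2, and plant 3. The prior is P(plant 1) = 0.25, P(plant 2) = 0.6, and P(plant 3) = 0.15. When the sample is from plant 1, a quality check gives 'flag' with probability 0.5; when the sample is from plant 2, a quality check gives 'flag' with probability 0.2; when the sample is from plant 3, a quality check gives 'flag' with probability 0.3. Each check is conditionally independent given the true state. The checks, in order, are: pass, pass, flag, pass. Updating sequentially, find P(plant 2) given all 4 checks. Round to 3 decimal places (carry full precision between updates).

After 'pass': normaliser = 0.5·0.2500 + 0.8·0.6000 + 0.7·0.1500; P(plant 1) ≈ 0.1761, P(plant 2) ≈ 0.6761, P(plant 3) ≈ 0.1479
After 'pass': normaliser = 0.5·0.1761 + 0.8·0.6761 + 0.7·0.1479; P(plant 1) ≈ 0.1202, P(plant 2) ≈ 0.7385, P(plant 3) ≈ 0.1413
After 'flag': normaliser = 0.5·0.1202 + 0.2·0.7385 + 0.3·0.1413; P(plant 1) ≈ 0.2402, P(plant 2) ≈ 0.5903, P(plant 3) ≈ 0.1695
After 'pass': normaliser = 0.5·0.2402 + 0.8·0.5903 + 0.7·0.1695; P(plant 1) ≈ 0.1689, P(plant 2) ≈ 0.6642, P(plant 3) ≈ 0.1669

0.664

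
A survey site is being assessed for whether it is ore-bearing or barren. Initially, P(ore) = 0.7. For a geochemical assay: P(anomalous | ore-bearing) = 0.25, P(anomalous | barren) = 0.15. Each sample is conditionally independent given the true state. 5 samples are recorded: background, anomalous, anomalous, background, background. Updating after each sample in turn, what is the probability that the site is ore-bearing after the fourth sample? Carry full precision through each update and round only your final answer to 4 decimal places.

After 'background': P(ore) = 0.75·0.7000 / (0.75·0.7000 + 0.85·0.3000) ≈ 0.6731
After 'anomalous': P(ore) = 0.25·0.6731 / (0.25·0.6731 + 0.15·0.3269) ≈ 0.7743
After 'anomalous': P(ore) = 0.25·0.7743 / (0.25·0.7743 + 0.15·0.2257) ≈ 0.8512
After 'background': P(ore) = 0.75·0.8512 / (0.75·0.8512 + 0.85·0.1488) ≈ 0.8346

0.8346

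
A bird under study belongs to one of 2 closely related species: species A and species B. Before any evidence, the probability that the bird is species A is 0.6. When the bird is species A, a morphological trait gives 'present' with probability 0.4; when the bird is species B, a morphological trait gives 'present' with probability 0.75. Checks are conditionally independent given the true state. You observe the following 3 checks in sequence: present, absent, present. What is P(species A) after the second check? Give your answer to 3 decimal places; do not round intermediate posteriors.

Each posterior becomes the prior for the next update.
After 'present': P(species A) = 0.4·0.6000 / (0.4·0.6000 + 0.75·0.4000) ≈ 0.4444
After 'absent': P(species A) = 0.6·0.4444 / (0.6·0.4444 + 0.25·0.5556) ≈ 0.6575

0.658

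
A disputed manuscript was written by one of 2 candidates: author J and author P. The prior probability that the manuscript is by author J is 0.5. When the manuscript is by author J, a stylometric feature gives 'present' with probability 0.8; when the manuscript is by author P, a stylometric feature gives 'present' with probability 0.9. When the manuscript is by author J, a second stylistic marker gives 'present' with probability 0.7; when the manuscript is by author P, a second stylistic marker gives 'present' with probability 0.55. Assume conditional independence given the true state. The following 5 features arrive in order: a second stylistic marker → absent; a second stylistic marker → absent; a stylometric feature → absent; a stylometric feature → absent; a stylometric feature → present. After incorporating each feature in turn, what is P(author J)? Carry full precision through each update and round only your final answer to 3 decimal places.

0.612

Each posterior becomes the prior for the next update.
After a second stylistic marker='absent': P(author J) = 0.3·0.5000 / (0.3·0.5000 + 0.45·0.5000) ≈ 0.4000
After a second stylistic marker='absent': P(author J) = 0.3·0.4000 / (0.3·0.4000 + 0.45·0.6000) ≈ 0.3077
After a stylometric feature='absent': P(author J) = 0.2·0.3077 / (0.2·0.3077 + 0.1·0.6923) ≈ 0.4706
After a stylometric feature='absent': P(author J) = 0.2·0.4706 / (0.2·0.4706 + 0.1·0.5294) ≈ 0.6400
After a stylometric feature='present': P(author J) = 0.8·0.6400 / (0.8·0.6400 + 0.9·0.3600) ≈ 0.6124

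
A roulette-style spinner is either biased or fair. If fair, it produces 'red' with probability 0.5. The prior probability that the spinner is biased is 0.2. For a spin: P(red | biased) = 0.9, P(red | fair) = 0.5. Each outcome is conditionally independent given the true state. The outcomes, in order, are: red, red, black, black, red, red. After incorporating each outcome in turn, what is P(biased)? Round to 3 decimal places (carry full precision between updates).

Each posterior becomes the prior for the next update.
After 'red': P(biased) = 0.9·0.2000 / (0.9·0.2000 + 0.5·0.8000) ≈ 0.3103
After 'red': P(biased) = 0.9·0.3103 / (0.9·0.3103 + 0.5·0.6897) ≈ 0.4475
After 'black': P(biased) = 0.1·0.4475 / (0.1·0.4475 + 0.5·0.5525) ≈ 0.1394
After 'black': P(biased) = 0.1·0.1394 / (0.1·0.1394 + 0.5·0.8606) ≈ 0.0314
After 'red': P(biased) = 0.9·0.0314 / (0.9·0.0314 + 0.5·0.9686) ≈ 0.0551
After 'red': P(biased) = 0.9·0.0551 / (0.9·0.0551 + 0.5·0.9449) ≈ 0.0950

0.095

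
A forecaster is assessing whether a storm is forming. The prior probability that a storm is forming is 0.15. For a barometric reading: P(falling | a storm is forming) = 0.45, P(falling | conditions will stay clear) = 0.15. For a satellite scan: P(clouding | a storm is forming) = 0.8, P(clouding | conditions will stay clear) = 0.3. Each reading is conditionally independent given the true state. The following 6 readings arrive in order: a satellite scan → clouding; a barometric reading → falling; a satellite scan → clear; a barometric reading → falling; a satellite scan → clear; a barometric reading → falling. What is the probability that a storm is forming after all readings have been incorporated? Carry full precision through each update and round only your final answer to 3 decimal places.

After a satellite scan='clouding': P(storm) = 0.8·0.1500 / (0.8·0.1500 + 0.3·0.8500) ≈ 0.3200
After a barometric reading='falling': P(storm) = 0.45·0.3200 / (0.45·0.3200 + 0.15·0.6800) ≈ 0.5854
After a satellite scan='clear': P(storm) = 0.2·0.5854 / (0.2·0.5854 + 0.7·0.4146) ≈ 0.2874
After a barometric reading='falling': P(storm) = 0.45·0.2874 / (0.45·0.2874 + 0.15·0.7126) ≈ 0.5475
After a satellite scan='clear': P(storm) = 0.2·0.5475 / (0.2·0.5475 + 0.7·0.4525) ≈ 0.2569
After a barometric reading='falling': P(storm) = 0.45·0.2569 / (0.45·0.2569 + 0.15·0.7431) ≈ 0.5091

0.509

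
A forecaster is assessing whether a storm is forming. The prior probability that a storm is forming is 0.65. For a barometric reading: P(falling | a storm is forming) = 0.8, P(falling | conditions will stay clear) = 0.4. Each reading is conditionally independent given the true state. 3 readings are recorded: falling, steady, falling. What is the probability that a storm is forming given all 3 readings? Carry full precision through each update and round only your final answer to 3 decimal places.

After 'falling': P(storm) = 0.8·0.6500 / (0.8·0.6500 + 0.4·0.3500) ≈ 0.7879
After 'steady': P(storm) = 0.2·0.7879 / (0.2·0.7879 + 0.6·0.2121) ≈ 0.5532
After 'falling': P(storm) = 0.8·0.5532 / (0.8·0.5532 + 0.4·0.4468) ≈ 0.7123

0.712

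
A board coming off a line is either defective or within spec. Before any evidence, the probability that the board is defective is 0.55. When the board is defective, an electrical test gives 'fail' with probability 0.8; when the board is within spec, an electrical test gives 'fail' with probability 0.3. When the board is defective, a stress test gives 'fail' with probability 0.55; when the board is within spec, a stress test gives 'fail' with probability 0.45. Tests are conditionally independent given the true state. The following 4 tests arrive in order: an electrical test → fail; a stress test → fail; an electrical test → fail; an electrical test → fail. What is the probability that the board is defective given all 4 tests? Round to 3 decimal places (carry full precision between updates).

0.966

After an electrical test='fail': P(defective) = 0.8·0.5500 / (0.8·0.5500 + 0.3·0.4500) ≈ 0.7652
After a stress test='fail': P(defective) = 0.55·0.7652 / (0.55·0.7652 + 0.45·0.2348) ≈ 0.7993
After an electrical test='fail': P(defective) = 0.8·0.7993 / (0.8·0.7993 + 0.3·0.2007) ≈ 0.9140
After an electrical test='fail': P(defective) = 0.8·0.9140 / (0.8·0.9140 + 0.3·0.0860) ≈ 0.9659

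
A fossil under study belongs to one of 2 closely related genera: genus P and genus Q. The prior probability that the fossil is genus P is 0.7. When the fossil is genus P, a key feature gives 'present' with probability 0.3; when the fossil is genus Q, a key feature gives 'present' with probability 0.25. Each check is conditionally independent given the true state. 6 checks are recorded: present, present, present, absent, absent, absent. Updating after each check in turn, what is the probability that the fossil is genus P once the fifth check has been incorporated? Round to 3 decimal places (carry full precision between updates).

After 'present': P(genus P) = 0.3·0.7000 / (0.3·0.7000 + 0.25·0.3000) ≈ 0.7368
After 'present': P(genus P) = 0.3·0.7368 / (0.3·0.7368 + 0.25·0.2632) ≈ 0.7706
After 'present': P(genus P) = 0.3·0.7706 / (0.3·0.7706 + 0.25·0.2294) ≈ 0.8013
After 'absent': P(genus P) = 0.7·0.8013 / (0.7·0.8013 + 0.75·0.1987) ≈ 0.7901
After 'absent': P(genus P) = 0.7·0.7901 / (0.7·0.7901 + 0.75·0.2099) ≈ 0.7784

0.778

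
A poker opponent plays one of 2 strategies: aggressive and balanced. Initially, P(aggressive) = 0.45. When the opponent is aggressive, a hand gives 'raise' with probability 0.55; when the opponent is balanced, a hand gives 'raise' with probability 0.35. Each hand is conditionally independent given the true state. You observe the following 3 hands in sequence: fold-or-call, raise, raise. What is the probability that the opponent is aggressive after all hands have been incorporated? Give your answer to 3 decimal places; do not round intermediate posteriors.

0.583

After 'fold-or-call': P(aggressive) = 0.45·0.4500 / (0.45·0.4500 + 0.65·0.5500) ≈ 0.3616
After 'raise': P(aggressive) = 0.55·0.3616 / (0.55·0.3616 + 0.35·0.6384) ≈ 0.4709
After 'raise': P(aggressive) = 0.55·0.4709 / (0.55·0.4709 + 0.35·0.5291) ≈ 0.5831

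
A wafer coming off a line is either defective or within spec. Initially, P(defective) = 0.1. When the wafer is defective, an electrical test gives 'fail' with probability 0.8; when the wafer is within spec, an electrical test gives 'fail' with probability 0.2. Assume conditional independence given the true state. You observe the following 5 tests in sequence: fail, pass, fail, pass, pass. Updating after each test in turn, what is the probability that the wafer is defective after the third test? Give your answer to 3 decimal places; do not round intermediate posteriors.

0.308

After 'fail': P(defective) = 0.8·0.1000 / (0.8·0.1000 + 0.2·0.9000) ≈ 0.3077
After 'pass': P(defective) = 0.2·0.3077 / (0.2·0.3077 + 0.8·0.6923) ≈ 0.1000
After 'fail': P(defective) = 0.8·0.1000 / (0.8·0.1000 + 0.2·0.9000) ≈ 0.3077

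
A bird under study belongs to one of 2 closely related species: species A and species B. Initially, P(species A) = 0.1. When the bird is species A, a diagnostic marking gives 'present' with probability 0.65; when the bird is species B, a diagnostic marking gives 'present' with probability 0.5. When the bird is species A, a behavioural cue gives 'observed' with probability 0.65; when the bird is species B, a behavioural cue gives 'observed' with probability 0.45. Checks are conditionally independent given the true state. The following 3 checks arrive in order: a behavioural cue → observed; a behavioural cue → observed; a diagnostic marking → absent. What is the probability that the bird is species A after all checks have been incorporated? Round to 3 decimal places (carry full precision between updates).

After a behavioural cue='observed': P(species A) = 0.65·0.1000 / (0.65·0.1000 + 0.45·0.9000) ≈ 0.1383
After a behavioural cue='observed': P(species A) = 0.65·0.1383 / (0.65·0.1383 + 0.45·0.8617) ≈ 0.1882
After a diagnostic marking='absent': P(species A) = 0.35·0.1882 / (0.35·0.1882 + 0.5·0.8118) ≈ 0.1396

0.140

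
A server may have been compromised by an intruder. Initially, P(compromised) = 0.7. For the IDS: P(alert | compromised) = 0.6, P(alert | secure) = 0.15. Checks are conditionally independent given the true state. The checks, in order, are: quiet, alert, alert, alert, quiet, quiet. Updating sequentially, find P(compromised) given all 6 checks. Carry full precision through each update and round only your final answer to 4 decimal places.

Each posterior becomes the prior for the next update.
After 'quiet': P(compromised) = 0.4·0.7000 / (0.4·0.7000 + 0.85·0.3000) ≈ 0.5234
After 'alert': P(compromised) = 0.6·0.5234 / (0.6·0.5234 + 0.15·0.4766) ≈ 0.8145
After 'alert': P(compromised) = 0.6·0.8145 / (0.6·0.8145 + 0.15·0.1855) ≈ 0.9461
After 'alert': P(compromised) = 0.6·0.9461 / (0.6·0.9461 + 0.15·0.0539) ≈ 0.9860
After 'quiet': P(compromised) = 0.4·0.9860 / (0.4·0.9860 + 0.85·0.0140) ≈ 0.9706
After 'quiet': P(compromised) = 0.4·0.9706 / (0.4·0.9706 + 0.85·0.0294) ≈ 0.9396

0.9396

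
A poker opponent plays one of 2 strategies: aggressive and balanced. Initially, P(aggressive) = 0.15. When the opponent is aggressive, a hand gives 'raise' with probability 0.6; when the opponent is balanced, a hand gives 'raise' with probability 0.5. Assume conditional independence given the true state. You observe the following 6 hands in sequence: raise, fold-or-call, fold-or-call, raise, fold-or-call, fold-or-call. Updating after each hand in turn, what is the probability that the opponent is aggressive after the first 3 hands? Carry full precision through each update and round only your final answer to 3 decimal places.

After 'raise': P(aggressive) = 0.6·0.1500 / (0.6·0.1500 + 0.5·0.8500) ≈ 0.1748
After 'fold-or-call': P(aggressive) = 0.4·0.1748 / (0.4·0.1748 + 0.5·0.8252) ≈ 0.1449
After 'fold-or-call': P(aggressive) = 0.4·0.1449 / (0.4·0.1449 + 0.5·0.8551) ≈ 0.1194

0.119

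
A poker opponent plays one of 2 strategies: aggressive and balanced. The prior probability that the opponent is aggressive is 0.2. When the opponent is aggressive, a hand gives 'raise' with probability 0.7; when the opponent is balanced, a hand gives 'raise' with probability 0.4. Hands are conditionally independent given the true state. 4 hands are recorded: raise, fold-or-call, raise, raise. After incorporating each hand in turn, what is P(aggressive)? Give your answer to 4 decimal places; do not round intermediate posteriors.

0.4012

After 'raise': P(aggressive) = 0.7·0.2000 / (0.7·0.2000 + 0.4·0.8000) ≈ 0.3043
After 'fold-or-call': P(aggressive) = 0.3·0.3043 / (0.3·0.3043 + 0.6·0.6957) ≈ 0.1795
After 'raise': P(aggressive) = 0.7·0.1795 / (0.7·0.1795 + 0.4·0.8205) ≈ 0.2768
After 'raise': P(aggressive) = 0.7·0.2768 / (0.7·0.2768 + 0.4·0.7232) ≈ 0.4012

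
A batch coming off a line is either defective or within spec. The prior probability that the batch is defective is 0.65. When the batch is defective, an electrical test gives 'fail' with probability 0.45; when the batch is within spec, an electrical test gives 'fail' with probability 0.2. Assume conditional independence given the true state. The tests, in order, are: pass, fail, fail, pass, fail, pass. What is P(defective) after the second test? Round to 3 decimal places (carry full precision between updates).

0.742

After 'pass': P(defective) = 0.55·0.6500 / (0.55·0.6500 + 0.8·0.3500) ≈ 0.5608
After 'fail': P(defective) = 0.45·0.5608 / (0.45·0.5608 + 0.2·0.4392) ≈ 0.7418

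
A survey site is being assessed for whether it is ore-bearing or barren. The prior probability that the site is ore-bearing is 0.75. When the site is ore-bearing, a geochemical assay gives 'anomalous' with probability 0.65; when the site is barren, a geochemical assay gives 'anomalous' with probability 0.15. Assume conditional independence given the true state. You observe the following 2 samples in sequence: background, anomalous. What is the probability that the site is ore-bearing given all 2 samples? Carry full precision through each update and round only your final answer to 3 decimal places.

After 'background': P(ore) = 0.35·0.7500 / (0.35·0.7500 + 0.85·0.2500) ≈ 0.5526
After 'anomalous': P(ore) = 0.65·0.5526 / (0.65·0.5526 + 0.15·0.4474) ≈ 0.8426

0.843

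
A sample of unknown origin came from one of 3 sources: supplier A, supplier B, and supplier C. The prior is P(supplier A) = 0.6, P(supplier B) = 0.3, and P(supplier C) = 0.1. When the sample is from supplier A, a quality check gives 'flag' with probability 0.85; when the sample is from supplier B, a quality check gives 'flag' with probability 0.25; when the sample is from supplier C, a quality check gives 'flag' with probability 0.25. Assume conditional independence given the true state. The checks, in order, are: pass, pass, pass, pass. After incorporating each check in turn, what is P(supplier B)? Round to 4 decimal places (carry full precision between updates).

After 'pass': normaliser = 0.15·0.6000 + 0.75·0.3000 + 0.75·0.1000; P(supplier A) ≈ 0.2308, P(supplier B) ≈ 0.5769, P(supplier C) ≈ 0.1923
After 'pass': normaliser = 0.15·0.2308 + 0.75·0.5769 + 0.75·0.1923; P(supplier A) ≈ 0.0566, P(supplier B) ≈ 0.7075, P(supplier C) ≈ 0.2358
After 'pass': normaliser = 0.15·0.0566 + 0.75·0.7075 + 0.75·0.2358; P(supplier A) ≈ 0.0119, P(supplier B) ≈ 0.7411, P(supplier C) ≈ 0.2470
After 'pass': normaliser = 0.15·0.0119 + 0.75·0.7411 + 0.75·0.2470; P(supplier A) ≈ 0.0024, P(supplier B) ≈ 0.7482, P(supplier C) ≈ 0.2494

0.7482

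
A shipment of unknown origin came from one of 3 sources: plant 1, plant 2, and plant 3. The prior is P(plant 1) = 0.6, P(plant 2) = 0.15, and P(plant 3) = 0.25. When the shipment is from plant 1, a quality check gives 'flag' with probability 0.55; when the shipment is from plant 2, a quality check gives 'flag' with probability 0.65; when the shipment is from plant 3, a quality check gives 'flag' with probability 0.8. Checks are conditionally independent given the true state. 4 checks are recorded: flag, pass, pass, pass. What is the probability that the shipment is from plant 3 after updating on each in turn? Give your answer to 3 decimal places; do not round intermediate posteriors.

0.045

Each posterior becomes the prior for the next update.
After 'flag': normaliser = 0.55·0.6000 + 0.65·0.1500 + 0.8·0.2500; P(plant 1) ≈ 0.5259, P(plant 2) ≈ 0.1554, P(plant 3) ≈ 0.3187
After 'pass': normaliser = 0.45·0.5259 + 0.35·0.1554 + 0.2·0.3187; P(plant 1) ≈ 0.6670, P(plant 2) ≈ 0.1533, P(plant 3) ≈ 0.1797
After 'pass': normaliser = 0.45·0.6670 + 0.35·0.1533 + 0.2·0.1797; P(plant 1) ≈ 0.7702, P(plant 2) ≈ 0.1377, P(plant 3) ≈ 0.0922
After 'pass': normaliser = 0.45·0.7702 + 0.35·0.1377 + 0.2·0.0922; P(plant 1) ≈ 0.8388, P(plant 2) ≈ 0.1166, P(plant 3) ≈ 0.0446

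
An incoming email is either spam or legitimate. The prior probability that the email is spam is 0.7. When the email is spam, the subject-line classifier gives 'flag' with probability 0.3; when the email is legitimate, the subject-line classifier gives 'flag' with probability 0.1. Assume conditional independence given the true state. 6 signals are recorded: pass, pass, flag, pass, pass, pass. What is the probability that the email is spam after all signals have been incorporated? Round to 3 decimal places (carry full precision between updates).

0.666

After 'pass': P(spam) = 0.7·0.7000 / (0.7·0.7000 + 0.9·0.3000) ≈ 0.6447
After 'pass': P(spam) = 0.7·0.6447 / (0.7·0.6447 + 0.9·0.3553) ≈ 0.5853
After 'flag': P(spam) = 0.3·0.5853 / (0.3·0.5853 + 0.1·0.4147) ≈ 0.8090
After 'pass': P(spam) = 0.7·0.8090 / (0.7·0.8090 + 0.9·0.1910) ≈ 0.7671
After 'pass': P(spam) = 0.7·0.7671 / (0.7·0.7671 + 0.9·0.2329) ≈ 0.7192
After 'pass': P(spam) = 0.7·0.7192 / (0.7·0.7192 + 0.9·0.2808) ≈ 0.6658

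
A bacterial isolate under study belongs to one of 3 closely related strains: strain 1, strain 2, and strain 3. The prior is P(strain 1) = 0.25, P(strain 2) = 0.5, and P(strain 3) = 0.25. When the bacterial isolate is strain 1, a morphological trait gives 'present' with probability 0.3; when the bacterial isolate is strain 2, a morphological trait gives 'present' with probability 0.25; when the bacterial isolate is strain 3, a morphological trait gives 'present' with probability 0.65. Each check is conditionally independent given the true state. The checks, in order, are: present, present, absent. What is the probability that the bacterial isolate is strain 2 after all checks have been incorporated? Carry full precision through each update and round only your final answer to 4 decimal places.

After 'present': normaliser = 0.3·0.2500 + 0.25·0.5000 + 0.65·0.2500; P(strain 1) ≈ 0.2069, P(strain 2) ≈ 0.3448, P(strain 3) ≈ 0.4483
After 'present': normaliser = 0.3·0.2069 + 0.25·0.3448 + 0.65·0.4483; P(strain 1) ≈ 0.1412, P(strain 2) ≈ 0.1961, P(strain 3) ≈ 0.6627
After 'absent': normaliser = 0.7·0.1412 + 0.75·0.1961 + 0.35·0.6627; P(strain 1) ≈ 0.2068, P(strain 2) ≈ 0.3078, P(strain 3) ≈ 0.4854

0.3078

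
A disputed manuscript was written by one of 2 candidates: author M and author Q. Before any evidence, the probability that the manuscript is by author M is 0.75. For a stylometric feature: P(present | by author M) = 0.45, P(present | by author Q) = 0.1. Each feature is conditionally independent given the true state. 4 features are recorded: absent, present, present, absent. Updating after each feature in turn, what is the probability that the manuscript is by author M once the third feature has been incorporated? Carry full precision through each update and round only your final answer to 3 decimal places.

After 'absent': P(author M) = 0.55·0.7500 / (0.55·0.7500 + 0.9·0.2500) ≈ 0.6471
After 'present': P(author M) = 0.45·0.6471 / (0.45·0.6471 + 0.1·0.3529) ≈ 0.8919
After 'present': P(author M) = 0.45·0.8919 / (0.45·0.8919 + 0.1·0.1081) ≈ 0.9738

0.974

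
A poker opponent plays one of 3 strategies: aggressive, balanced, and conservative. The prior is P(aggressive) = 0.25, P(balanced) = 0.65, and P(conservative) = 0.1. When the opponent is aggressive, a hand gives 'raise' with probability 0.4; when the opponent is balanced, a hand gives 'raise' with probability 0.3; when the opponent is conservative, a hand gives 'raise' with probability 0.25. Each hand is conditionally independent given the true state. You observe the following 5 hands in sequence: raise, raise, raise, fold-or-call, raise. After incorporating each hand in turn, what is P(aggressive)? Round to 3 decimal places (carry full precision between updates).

0.491

After 'raise': normaliser = 0.4·0.2500 + 0.3·0.6500 + 0.25·0.1000; P(aggressive) ≈ 0.3125, P(balanced) ≈ 0.6094, P(conservative) ≈ 0.0781
After 'raise': normaliser = 0.4·0.3125 + 0.3·0.6094 + 0.25·0.0781; P(aggressive) ≈ 0.3819, P(balanced) ≈ 0.5585, P(conservative) ≈ 0.0597
After 'raise': normaliser = 0.4·0.3819 + 0.3·0.5585 + 0.25·0.0597; P(aggressive) ≈ 0.4557, P(balanced) ≈ 0.4998, P(conservative) ≈ 0.0445
After 'fold-or-call': normaliser = 0.6·0.4557 + 0.7·0.4998 + 0.75·0.0445; P(aggressive) ≈ 0.4164, P(balanced) ≈ 0.5328, P(conservative) ≈ 0.0508
After 'raise': normaliser = 0.4·0.4164 + 0.3·0.5328 + 0.25·0.0508; P(aggressive) ≈ 0.4911, P(balanced) ≈ 0.4714, P(conservative) ≈ 0.0375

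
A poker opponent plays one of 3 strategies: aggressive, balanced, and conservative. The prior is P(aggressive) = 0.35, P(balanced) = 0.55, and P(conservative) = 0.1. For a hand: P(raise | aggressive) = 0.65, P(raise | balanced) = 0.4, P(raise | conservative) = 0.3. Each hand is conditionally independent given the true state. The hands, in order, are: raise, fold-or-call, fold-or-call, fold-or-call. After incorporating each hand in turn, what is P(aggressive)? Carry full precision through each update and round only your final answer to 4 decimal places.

0.1444

After 'raise': normaliser = 0.65·0.3500 + 0.4·0.5500 + 0.3·0.1000; P(aggressive) ≈ 0.4764, P(balanced) ≈ 0.4607, P(conservative) ≈ 0.0628
After 'fold-or-call': normaliser = 0.35·0.4764 + 0.6·0.4607 + 0.7·0.0628; P(aggressive) ≈ 0.3423, P(balanced) ≈ 0.5674, P(conservative) ≈ 0.0903
After 'fold-or-call': normaliser = 0.35·0.3423 + 0.6·0.5674 + 0.7·0.0903; P(aggressive) ≈ 0.2289, P(balanced) ≈ 0.6504, P(conservative) ≈ 0.1207
After 'fold-or-call': normaliser = 0.35·0.2289 + 0.6·0.6504 + 0.7·0.1207; P(aggressive) ≈ 0.1444, P(balanced) ≈ 0.7033, P(conservative) ≈ 0.1523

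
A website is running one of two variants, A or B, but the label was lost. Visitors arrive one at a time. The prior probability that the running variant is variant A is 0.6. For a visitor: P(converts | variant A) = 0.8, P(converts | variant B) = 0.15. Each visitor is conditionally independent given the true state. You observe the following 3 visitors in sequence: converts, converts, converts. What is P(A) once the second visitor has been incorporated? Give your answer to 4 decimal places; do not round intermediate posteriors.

After 'converts': P(A) = 0.8·0.6000 / (0.8·0.6000 + 0.15·0.4000) ≈ 0.8889
After 'converts': P(A) = 0.8·0.8889 / (0.8·0.8889 + 0.15·0.1111) ≈ 0.9771

0.9771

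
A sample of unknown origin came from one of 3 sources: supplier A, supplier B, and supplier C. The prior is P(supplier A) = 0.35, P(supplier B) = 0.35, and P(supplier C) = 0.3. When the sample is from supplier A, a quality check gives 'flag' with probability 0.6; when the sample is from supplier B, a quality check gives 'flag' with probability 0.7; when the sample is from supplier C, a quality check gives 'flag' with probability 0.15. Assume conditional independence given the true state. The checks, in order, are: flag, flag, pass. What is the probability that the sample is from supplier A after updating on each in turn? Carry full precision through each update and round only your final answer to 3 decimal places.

After 'flag': normaliser = 0.6·0.3500 + 0.7·0.3500 + 0.15·0.3000; P(supplier A) ≈ 0.4200, P(supplier B) ≈ 0.4900, P(supplier C) ≈ 0.0900
After 'flag': normaliser = 0.6·0.4200 + 0.7·0.4900 + 0.15·0.0900; P(supplier A) ≈ 0.4141, P(supplier B) ≈ 0.5637, P(supplier C) ≈ 0.0222
After 'pass': normaliser = 0.4·0.4141 + 0.3·0.5637 + 0.85·0.0222; P(supplier A) ≈ 0.4685, P(supplier B) ≈ 0.4782, P(supplier C) ≈ 0.0533

0.468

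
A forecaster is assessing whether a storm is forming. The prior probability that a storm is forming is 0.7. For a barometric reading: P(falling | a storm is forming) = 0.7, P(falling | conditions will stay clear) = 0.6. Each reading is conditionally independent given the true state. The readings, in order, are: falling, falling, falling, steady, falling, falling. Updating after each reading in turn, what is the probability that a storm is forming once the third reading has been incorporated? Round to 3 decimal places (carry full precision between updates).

After 'falling': P(storm) = 0.7·0.7000 / (0.7·0.7000 + 0.6·0.3000) ≈ 0.7313
After 'falling': P(storm) = 0.7·0.7313 / (0.7·0.7313 + 0.6·0.2687) ≈ 0.7605
After 'falling': P(storm) = 0.7·0.7605 / (0.7·0.7605 + 0.6·0.2395) ≈ 0.7875

0.787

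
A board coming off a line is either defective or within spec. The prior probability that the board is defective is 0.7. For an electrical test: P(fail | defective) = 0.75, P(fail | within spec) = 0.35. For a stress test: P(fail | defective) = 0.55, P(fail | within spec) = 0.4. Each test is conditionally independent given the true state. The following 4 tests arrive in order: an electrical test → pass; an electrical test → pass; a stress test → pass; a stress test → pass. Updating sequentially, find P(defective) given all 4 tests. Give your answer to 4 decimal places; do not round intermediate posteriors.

0.1626

After an electrical test='pass': P(defective) = 0.25·0.7000 / (0.25·0.7000 + 0.65·0.3000) ≈ 0.4730
After an electrical test='pass': P(defective) = 0.25·0.4730 / (0.25·0.4730 + 0.65·0.5270) ≈ 0.2566
After a stress test='pass': P(defective) = 0.45·0.2566 / (0.45·0.2566 + 0.6·0.7434) ≈ 0.2056
After a stress test='pass': P(defective) = 0.45·0.2056 / (0.45·0.2056 + 0.6·0.7944) ≈ 0.1626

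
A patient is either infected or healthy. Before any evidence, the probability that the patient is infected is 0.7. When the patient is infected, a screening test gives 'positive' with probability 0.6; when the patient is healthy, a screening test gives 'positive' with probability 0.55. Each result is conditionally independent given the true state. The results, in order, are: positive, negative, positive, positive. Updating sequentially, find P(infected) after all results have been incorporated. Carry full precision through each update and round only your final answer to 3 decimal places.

0.729

Each posterior becomes the prior for the next update.
After 'positive': P(infected) = 0.6·0.7000 / (0.6·0.7000 + 0.55·0.3000) ≈ 0.7179
After 'negative': P(infected) = 0.4·0.7179 / (0.4·0.7179 + 0.45·0.2821) ≈ 0.6935
After 'positive': P(infected) = 0.6·0.6935 / (0.6·0.6935 + 0.55·0.3065) ≈ 0.7117
After 'positive': P(infected) = 0.6·0.7117 / (0.6·0.7117 + 0.55·0.2883) ≈ 0.7292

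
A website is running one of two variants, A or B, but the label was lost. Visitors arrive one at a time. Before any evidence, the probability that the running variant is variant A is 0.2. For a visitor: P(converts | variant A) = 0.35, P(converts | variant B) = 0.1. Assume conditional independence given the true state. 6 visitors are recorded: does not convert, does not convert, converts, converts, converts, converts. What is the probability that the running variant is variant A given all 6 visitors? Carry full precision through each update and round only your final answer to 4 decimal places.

0.9514

After 'does not convert': P(A) = 0.65·0.2000 / (0.65·0.2000 + 0.9·0.8000) ≈ 0.1529
After 'does not convert': P(A) = 0.65·0.1529 / (0.65·0.1529 + 0.9·0.8471) ≈ 0.1154
After 'converts': P(A) = 0.35·0.1154 / (0.35·0.1154 + 0.1·0.8846) ≈ 0.3134
After 'converts': P(A) = 0.35·0.3134 / (0.35·0.3134 + 0.1·0.6866) ≈ 0.6150
After 'converts': P(A) = 0.35·0.6150 / (0.35·0.6150 + 0.1·0.3850) ≈ 0.8483
After 'converts': P(A) = 0.35·0.8483 / (0.35·0.8483 + 0.1·0.1517) ≈ 0.9514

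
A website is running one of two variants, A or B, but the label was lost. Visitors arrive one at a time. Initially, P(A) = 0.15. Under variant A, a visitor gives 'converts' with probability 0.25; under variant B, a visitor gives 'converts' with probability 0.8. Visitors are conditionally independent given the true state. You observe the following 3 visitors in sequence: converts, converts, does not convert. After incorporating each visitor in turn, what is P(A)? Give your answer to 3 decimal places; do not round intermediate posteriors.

0.061

After 'converts': P(A) = 0.25·0.1500 / (0.25·0.1500 + 0.8·0.8500) ≈ 0.0523
After 'converts': P(A) = 0.25·0.0523 / (0.25·0.0523 + 0.8·0.9477) ≈ 0.0169
After 'does not convert': P(A) = 0.75·0.0169 / (0.75·0.0169 + 0.2·0.9831) ≈ 0.0607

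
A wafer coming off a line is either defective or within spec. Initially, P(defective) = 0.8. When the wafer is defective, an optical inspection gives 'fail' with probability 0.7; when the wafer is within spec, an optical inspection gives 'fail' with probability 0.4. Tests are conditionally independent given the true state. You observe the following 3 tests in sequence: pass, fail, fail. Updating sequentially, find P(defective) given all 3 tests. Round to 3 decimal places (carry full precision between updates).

After 'pass': P(defective) = 0.3·0.8000 / (0.3·0.8000 + 0.6·0.2000) ≈ 0.6667
After 'fail': P(defective) = 0.7·0.6667 / (0.7·0.6667 + 0.4·0.3333) ≈ 0.7778
After 'fail': P(defective) = 0.7·0.7778 / (0.7·0.7778 + 0.4·0.2222) ≈ 0.8596

0.860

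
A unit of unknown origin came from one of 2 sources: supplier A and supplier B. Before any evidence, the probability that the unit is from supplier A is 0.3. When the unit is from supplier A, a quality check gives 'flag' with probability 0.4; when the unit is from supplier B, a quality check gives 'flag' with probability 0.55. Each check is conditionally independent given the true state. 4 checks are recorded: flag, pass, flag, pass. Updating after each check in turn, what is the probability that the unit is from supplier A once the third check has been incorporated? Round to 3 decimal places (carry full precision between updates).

0.232

After 'flag': P(supplier A) = 0.4·0.3000 / (0.4·0.3000 + 0.55·0.7000) ≈ 0.2376
After 'pass': P(supplier A) = 0.6·0.2376 / (0.6·0.2376 + 0.45·0.7624) ≈ 0.2936
After 'flag': P(supplier A) = 0.4·0.2936 / (0.4·0.2936 + 0.55·0.7064) ≈ 0.2321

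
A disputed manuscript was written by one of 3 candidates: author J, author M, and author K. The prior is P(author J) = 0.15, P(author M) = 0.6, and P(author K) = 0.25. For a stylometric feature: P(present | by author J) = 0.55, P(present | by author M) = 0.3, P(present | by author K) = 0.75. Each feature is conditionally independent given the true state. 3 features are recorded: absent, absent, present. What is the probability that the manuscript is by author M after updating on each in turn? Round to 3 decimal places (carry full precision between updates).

0.756

After 'absent': normaliser = 0.45·0.1500 + 0.7·0.6000 + 0.25·0.2500; P(author J) ≈ 0.1227, P(author M) ≈ 0.7636, P(author K) ≈ 0.1136
After 'absent': normaliser = 0.45·0.1227 + 0.7·0.7636 + 0.25·0.1136; P(author J) ≈ 0.0893, P(author M) ≈ 0.8647, P(author K) ≈ 0.0460
After 'present': normaliser = 0.55·0.0893 + 0.3·0.8647 + 0.75·0.0460; P(author J) ≈ 0.1432, P(author M) ≈ 0.7563, P(author K) ≈ 0.1005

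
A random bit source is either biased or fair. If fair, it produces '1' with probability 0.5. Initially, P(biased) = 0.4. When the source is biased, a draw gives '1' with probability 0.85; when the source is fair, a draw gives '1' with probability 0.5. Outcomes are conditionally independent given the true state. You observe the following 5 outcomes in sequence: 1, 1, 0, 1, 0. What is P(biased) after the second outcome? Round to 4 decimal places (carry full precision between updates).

After '1': P(biased) = 0.85·0.4000 / (0.85·0.4000 + 0.5·0.6000) ≈ 0.5312
After '1': P(biased) = 0.85·0.5312 / (0.85·0.5312 + 0.5·0.4688) ≈ 0.6583

0.6583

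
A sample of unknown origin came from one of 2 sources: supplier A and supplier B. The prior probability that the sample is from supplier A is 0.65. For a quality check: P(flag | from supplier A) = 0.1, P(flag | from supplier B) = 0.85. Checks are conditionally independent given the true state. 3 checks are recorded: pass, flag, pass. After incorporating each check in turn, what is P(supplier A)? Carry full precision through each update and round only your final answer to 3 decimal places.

0.887

After 'pass': P(supplier A) = 0.9·0.6500 / (0.9·0.6500 + 0.15·0.3500) ≈ 0.9176
After 'flag': P(supplier A) = 0.1·0.9176 / (0.1·0.9176 + 0.85·0.0824) ≈ 0.5673
After 'pass': P(supplier A) = 0.9·0.5673 / (0.9·0.5673 + 0.15·0.4327) ≈ 0.8872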